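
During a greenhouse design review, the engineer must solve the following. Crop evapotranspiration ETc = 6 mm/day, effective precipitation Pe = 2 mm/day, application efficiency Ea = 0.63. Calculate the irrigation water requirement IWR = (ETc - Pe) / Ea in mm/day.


IWR = (ETc - Pe) / Ea
    = (6 - 2) / 0.63
    = 4 / 0.63
    = 6.35 mm/day


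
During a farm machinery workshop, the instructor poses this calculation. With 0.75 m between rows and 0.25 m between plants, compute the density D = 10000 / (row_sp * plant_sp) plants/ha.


D = 10000 / (row_sp * plant_sp)
  = 10000 / (0.75 * 0.25)
  = 10000 / 0.1875
  = 53333.33 plants/ha


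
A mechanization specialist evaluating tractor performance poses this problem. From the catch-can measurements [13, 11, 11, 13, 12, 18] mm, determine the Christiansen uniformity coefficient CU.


xbar = 78 / 6 = 13
sum|xi - xbar| = 10
CU = 100 * (1 - 10 / (6 * 13))
   = 100 * (1 - 0.1282)
   = 87.18%


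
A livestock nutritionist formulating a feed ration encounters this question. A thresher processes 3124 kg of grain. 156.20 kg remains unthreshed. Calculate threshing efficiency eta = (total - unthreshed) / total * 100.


eta = (total - unthreshed) / total * 100
    = (3124 - 156.20) / 3124 * 100
    = 2967.80 / 3124 * 100
    = 95%


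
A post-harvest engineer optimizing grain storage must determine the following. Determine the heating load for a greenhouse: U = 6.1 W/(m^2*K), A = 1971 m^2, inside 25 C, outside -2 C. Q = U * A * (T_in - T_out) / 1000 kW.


dT = 25 - (-2) = 27 K
Q = U * A * dT
  = 6.1 * 1971 * 27
  = 324623.70 W = 324.62 kW


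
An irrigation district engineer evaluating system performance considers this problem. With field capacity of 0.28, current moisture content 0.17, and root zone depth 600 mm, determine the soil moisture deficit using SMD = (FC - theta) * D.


SMD = (FC - theta) * D
    = (0.28 - 0.17) * 600
    = 0.110 * 600
    = 66 mm


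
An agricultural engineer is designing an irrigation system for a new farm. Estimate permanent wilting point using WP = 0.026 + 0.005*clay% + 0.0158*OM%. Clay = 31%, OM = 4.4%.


WP = 0.026 + 0.005*31 + 0.0158*4.4
   = 0.026 + 0.1550 + 0.0695
   = 0.2505


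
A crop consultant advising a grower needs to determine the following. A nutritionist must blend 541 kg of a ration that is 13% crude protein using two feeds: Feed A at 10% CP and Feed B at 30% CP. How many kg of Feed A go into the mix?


parts_A = CP_b - target = 30 - 13 = 17
parts_B = target - CP_a = 13 - 10 = 3
total_parts = 17 + 3 = 20
Feed A = 541 * 17 / 20 = 459.85 kg
Feed B = 541 * 3 / 20 = 81.15 kg

459.85 kg


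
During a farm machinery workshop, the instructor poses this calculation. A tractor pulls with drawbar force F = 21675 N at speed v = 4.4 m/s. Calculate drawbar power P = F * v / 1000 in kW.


P = F * v / 1000
  = 21675 * 4.4 / 1000
  = 95370 / 1000
  = 95.37 kW


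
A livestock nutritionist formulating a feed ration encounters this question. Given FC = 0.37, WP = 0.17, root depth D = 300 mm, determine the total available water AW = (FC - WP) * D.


AW = (FC - WP) * D
   = (0.37 - 0.17) * 300
   = 0.20 * 300
   = 60 mm


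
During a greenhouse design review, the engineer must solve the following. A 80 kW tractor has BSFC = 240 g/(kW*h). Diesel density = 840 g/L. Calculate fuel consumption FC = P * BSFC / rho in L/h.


FC = P * BSFC / rho_fuel
   = 80 * 240 / 840
   = 19200 / 840
   = 22.86 L/h


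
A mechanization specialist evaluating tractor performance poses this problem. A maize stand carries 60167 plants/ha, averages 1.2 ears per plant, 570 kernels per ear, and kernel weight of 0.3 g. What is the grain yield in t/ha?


Y = density * ears * kernels * kw
  = 60167 * 1.2 * 570 * 0.3 g/ha
  = 12346268.40 g/ha
  = 12346.27 kg/ha = 12.35 t/ha


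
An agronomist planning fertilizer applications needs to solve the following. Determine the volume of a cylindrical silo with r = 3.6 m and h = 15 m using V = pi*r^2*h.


V = pi * r^2 * h
  = pi * 3.6^2 * 15
  = pi * 12.96 * 15
  = 610.73 m^3


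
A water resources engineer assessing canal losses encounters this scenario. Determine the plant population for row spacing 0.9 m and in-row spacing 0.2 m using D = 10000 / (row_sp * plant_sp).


D = 10000 / (row_sp * plant_sp)
  = 10000 / (0.9 * 0.2)
  = 10000 / 0.1800
  = 55555.56 plants/ha


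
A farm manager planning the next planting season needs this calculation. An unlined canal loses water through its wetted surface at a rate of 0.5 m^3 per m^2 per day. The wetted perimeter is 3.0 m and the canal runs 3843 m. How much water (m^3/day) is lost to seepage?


S = C * P * L
  = 0.5 * 3.0 * 3843
  = 5764.50 m^3/day


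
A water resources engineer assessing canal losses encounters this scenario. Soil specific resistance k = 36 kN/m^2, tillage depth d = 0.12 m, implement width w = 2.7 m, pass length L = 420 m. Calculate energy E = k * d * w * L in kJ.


E = k * d * w * L
  = 36 * 0.12 * 2.7 * 420
  = 4898.88 kJ


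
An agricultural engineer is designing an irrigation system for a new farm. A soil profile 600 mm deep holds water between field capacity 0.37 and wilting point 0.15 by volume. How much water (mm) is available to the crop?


AW = (FC - WP) * D
   = (0.37 - 0.15) * 600
   = 0.22 * 600
   = 132 mm


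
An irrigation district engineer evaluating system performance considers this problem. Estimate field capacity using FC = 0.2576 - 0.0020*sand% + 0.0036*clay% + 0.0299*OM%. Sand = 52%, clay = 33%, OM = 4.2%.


FC = 0.2576 - 0.0020*52 + 0.0036*33 + 0.0299*4.2
   = 0.2576 - 0.1040 + 0.1188 + 0.1256
   = 0.3980


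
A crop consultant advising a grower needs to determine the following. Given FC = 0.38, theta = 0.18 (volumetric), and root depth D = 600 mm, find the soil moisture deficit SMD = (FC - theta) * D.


SMD = (FC - theta) * D
    = (0.38 - 0.18) * 600
    = 0.200 * 600
    = 120 mm


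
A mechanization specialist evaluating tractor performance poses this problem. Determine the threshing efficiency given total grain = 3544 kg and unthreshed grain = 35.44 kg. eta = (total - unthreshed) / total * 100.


eta = (total - unthreshed) / total * 100
    = (3544 - 35.44) / 3544 * 100
    = 3508.56 / 3544 * 100
    = 99%


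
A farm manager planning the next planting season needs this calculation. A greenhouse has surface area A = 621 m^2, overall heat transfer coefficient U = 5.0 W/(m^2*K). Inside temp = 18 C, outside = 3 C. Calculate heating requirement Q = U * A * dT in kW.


dT = 18 - (3) = 15 K
Q = U * A * dT
  = 5.0 * 621 * 15
  = 46575 W = 46.58 kW


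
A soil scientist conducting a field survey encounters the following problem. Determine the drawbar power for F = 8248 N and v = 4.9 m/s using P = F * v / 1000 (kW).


P = F * v / 1000
  = 8248 * 4.9 / 1000
  = 40415.20 / 1000
  = 40.42 kW


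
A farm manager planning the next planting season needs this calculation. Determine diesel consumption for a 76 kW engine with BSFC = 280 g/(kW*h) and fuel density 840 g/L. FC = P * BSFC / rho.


FC = P * BSFC / rho_fuel
   = 76 * 280 / 840
   = 21280 / 840
   = 25.33 L/h


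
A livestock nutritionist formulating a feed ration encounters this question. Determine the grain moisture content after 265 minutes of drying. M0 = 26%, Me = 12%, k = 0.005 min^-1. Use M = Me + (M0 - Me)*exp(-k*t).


M = Me + (M0 - Me) * e^(-k*t)
  = 12 + (26 - 12) * e^(-0.005*265)
  = 12 + 14 * e^(-1.325)
  = 12 + 14 * 0.26580
  = 12 + 3.7212
  = 15.72%


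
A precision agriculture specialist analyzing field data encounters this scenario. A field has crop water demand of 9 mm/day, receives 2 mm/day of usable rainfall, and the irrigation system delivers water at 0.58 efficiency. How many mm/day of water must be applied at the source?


IWR = (ETc - Pe) / Ea
    = (9 - 2) / 0.58
    = 7 / 0.58
    = 12.07 mm/day


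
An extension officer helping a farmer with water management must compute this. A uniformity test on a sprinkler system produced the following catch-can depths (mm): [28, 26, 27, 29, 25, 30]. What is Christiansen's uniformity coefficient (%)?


xbar = 165 / 6 = 27.500
sum|xi - xbar| = 9
CU = 100 * (1 - 9 / (6 * 27.500))
   = 100 * (1 - 0.0545)
   = 94.55%


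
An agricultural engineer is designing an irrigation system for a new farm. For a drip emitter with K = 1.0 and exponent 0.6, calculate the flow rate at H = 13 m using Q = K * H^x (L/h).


Q = K * H^x
  = 1.0 * 13^0.6
  = 1.0 * 4.6598
  = 4.66 L/h


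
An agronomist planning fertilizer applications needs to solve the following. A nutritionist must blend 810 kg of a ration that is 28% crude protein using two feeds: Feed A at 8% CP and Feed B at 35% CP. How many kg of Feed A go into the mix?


parts_A = CP_b - target = 35 - 28 = 7
parts_B = target - CP_a = 28 - 8 = 20
total_parts = 7 + 20 = 27
Feed A = 810 * 7 / 27 = 210 kg
Feed B = 810 * 20 / 27 = 600 kg

210 kg


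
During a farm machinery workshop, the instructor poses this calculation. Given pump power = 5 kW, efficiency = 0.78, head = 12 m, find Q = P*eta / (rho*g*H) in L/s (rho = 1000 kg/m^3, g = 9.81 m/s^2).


Q = (P * 1000 * eta) / (rho * g * H)
  = (5 * 1000 * 0.78) / (1000 * 9.81 * 12)
  = 3900 / 117720
  = 0.03313 m^3/s = 33.13 L/s


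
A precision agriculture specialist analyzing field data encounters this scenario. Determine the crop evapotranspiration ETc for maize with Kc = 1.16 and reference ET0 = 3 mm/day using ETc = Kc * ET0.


ETc = Kc * ET0
    = 1.16 * 3
    = 3.48 mm/day


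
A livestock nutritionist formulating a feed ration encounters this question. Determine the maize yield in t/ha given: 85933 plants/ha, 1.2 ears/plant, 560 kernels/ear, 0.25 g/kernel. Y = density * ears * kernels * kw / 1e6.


Y = density * ears * kernels * kw
  = 85933 * 1.2 * 560 * 0.25 g/ha
  = 14436744.00 g/ha
  = 14436.74 kg/ha = 14.44 t/ha


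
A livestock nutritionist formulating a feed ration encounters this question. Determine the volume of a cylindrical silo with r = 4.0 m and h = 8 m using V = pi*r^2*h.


V = pi * r^2 * h
  = pi * 4.0^2 * 8
  = pi * 16 * 8
  = 402.12 m^3


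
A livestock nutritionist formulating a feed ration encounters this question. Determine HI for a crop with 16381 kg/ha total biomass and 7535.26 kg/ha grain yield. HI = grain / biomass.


HI = grain_yield / biomass
   = 7535.26 / 16381
   = 0.46


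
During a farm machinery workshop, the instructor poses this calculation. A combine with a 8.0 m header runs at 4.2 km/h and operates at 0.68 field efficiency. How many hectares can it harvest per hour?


C = w * v * eta_f / 10
  = 8.0 * 4.2 * 0.68 / 10
  = 22.85 / 10
  = 2.28 ha/h


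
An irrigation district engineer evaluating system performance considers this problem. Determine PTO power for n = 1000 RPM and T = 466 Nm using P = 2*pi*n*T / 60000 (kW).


P = 2*pi*n*T / 60000
  = 2*pi * 1000 * 466 / 60000
  = 2927964.35 / 60000
  = 48.80 kW


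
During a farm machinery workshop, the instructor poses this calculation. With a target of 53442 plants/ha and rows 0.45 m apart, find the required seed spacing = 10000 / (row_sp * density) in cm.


spacing = 10000 / (row_sp * density)
        = 10000 / (0.45 * 53442)
        = 10000 / 24048.90
        = 0.41582 m = 41.58 cm


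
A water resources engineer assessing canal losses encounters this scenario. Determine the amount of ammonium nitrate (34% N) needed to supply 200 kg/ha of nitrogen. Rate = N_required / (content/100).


Rate = N_required / (N_content / 100)
     = 200 / (34 / 100)
     = 200 / 0.34
     = 588.24 kg/ha


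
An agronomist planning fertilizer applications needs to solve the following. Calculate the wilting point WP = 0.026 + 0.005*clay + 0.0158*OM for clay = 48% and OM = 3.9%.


WP = 0.026 + 0.005*48 + 0.0158*3.9
   = 0.026 + 0.2400 + 0.0616
   = 0.3276


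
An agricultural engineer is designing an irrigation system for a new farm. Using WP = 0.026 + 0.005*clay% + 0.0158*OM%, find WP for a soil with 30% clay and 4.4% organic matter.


WP = 0.026 + 0.005*30 + 0.0158*4.4
   = 0.026 + 0.1500 + 0.0695
   = 0.2455


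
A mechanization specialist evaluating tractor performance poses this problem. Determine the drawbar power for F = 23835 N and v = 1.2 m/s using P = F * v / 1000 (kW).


P = F * v / 1000
  = 23835 * 1.2 / 1000
  = 28602 / 1000
  = 28.60 kW


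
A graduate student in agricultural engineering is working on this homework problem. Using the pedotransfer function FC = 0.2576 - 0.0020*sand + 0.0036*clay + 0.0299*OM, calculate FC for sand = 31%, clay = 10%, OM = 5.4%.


FC = 0.2576 - 0.0020*31 + 0.0036*10 + 0.0299*5.4
   = 0.2576 - 0.0620 + 0.0360 + 0.1615
   = 0.3931


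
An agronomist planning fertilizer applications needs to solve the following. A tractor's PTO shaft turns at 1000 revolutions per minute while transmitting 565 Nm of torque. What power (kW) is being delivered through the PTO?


P = 2*pi*n*T / 60000
  = 2*pi * 1000 * 565 / 60000
  = 3549999.70 / 60000
  = 59.17 kW


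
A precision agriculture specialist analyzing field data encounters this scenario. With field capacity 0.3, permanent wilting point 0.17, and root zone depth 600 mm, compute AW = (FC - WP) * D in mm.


AW = (FC - WP) * D
   = (0.3 - 0.17) * 600
   = 0.13 * 600
   = 78 mm


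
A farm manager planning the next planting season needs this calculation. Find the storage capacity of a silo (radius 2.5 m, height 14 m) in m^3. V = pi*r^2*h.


V = pi * r^2 * h
  = pi * 2.5^2 * 14
  = pi * 6.25 * 14
  = 274.89 m^3


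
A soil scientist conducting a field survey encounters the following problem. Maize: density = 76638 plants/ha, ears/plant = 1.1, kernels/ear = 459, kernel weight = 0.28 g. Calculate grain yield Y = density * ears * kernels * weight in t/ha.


Y = density * ears * kernels * kw
  = 76638 * 1.1 * 459 * 0.28 g/ha
  = 10834467.34 g/ha
  = 10834.47 kg/ha = 10.83 t/ha


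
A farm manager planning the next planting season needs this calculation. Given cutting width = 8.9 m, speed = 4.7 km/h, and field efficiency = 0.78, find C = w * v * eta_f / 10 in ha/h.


C = w * v * eta_f / 10
  = 8.9 * 4.7 * 0.78 / 10
  = 32.63 / 10
  = 3.26 ha/h


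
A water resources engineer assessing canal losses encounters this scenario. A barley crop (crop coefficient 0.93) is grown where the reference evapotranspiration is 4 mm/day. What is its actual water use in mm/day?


ETc = Kc * ET0
    = 0.93 * 4
    = 3.72 mm/day


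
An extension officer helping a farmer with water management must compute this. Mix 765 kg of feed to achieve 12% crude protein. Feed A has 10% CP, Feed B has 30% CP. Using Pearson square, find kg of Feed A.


parts_A = CP_b - target = 30 - 12 = 18
parts_B = target - CP_a = 12 - 10 = 2
total_parts = 18 + 2 = 20
Feed A = 765 * 18 / 20 = 688.50 kg
Feed B = 765 * 2 / 20 = 76.50 kg

688.50 kg


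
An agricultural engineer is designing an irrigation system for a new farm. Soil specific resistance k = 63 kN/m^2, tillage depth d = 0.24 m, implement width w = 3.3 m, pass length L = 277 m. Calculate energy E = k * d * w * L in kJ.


E = k * d * w * L
  = 63 * 0.24 * 3.3 * 277
  = 13821.19 kJ


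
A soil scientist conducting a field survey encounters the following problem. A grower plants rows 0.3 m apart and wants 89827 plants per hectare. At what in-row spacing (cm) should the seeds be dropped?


spacing = 10000 / (row_sp * density)
        = 10000 / (0.3 * 89827)
        = 10000 / 26948.10
        = 0.37108 m = 37.11 cm


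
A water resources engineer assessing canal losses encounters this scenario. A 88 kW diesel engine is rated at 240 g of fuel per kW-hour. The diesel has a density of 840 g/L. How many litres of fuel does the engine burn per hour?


FC = P * BSFC / rho_fuel
   = 88 * 240 / 840
   = 21120 / 840
   = 25.14 L/h


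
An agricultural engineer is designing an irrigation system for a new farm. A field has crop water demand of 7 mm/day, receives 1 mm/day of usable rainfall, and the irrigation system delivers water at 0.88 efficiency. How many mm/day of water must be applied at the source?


IWR = (ETc - Pe) / Ea
    = (7 - 1) / 0.88
    = 6 / 0.88
    = 6.82 mm/day


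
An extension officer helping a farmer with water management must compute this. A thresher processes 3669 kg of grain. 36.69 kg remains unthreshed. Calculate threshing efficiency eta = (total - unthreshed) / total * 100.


eta = (total - unthreshed) / total * 100
    = (3669 - 36.69) / 3669 * 100
    = 3632.31 / 3669 * 100
    = 99%


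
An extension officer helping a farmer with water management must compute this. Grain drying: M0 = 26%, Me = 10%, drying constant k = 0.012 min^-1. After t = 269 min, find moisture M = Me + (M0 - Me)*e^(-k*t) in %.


M = Me + (M0 - Me) * e^(-k*t)
  = 10 + (26 - 10) * e^(-0.012*269)
  = 10 + 16 * e^(-3.228)
  = 10 + 16 * 0.03964
  = 10 + 0.6342
  = 10.63%


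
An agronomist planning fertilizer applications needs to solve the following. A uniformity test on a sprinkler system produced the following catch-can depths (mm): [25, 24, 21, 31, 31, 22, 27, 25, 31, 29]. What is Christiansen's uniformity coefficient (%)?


xbar = 266 / 10 = 26.600
sum|xi - xbar| = 32
CU = 100 * (1 - 32 / (10 * 26.600))
   = 100 * (1 - 0.1203)
   = 87.97%


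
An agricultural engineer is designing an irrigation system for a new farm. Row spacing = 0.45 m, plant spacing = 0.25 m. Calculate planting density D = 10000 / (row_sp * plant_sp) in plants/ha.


D = 10000 / (row_sp * plant_sp)
  = 10000 / (0.45 * 0.25)
  = 10000 / 0.1125
  = 88888.89 plants/ha


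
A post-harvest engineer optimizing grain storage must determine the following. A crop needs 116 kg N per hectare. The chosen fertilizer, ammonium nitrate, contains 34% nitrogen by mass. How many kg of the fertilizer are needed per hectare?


Rate = N_required / (N_content / 100)
     = 116 / (34 / 100)
     = 116 / 0.34
     = 341.18 kg/ha


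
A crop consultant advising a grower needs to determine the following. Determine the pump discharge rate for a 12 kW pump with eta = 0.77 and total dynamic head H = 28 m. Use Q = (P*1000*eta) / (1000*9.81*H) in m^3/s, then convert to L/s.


Q = (P * 1000 * eta) / (rho * g * H)
  = (12 * 1000 * 0.77) / (1000 * 9.81 * 28)
  = 9240 / 274680
  = 0.03364 m^3/s = 33.64 L/s


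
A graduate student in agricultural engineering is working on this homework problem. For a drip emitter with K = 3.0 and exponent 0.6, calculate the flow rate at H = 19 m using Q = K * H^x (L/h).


Q = K * H^x
  = 3.0 * 19^0.6
  = 3.0 * 5.8513
  = 17.55 L/h


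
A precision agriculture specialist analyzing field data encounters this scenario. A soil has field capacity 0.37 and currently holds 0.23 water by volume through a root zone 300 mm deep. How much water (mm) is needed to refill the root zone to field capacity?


SMD = (FC - theta) * D
    = (0.37 - 0.23) * 300
    = 0.140 * 300
    = 42 mm


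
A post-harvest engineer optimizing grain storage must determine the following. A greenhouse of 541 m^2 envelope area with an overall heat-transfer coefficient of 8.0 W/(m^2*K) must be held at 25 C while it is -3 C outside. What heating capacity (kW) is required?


dT = 25 - (-3) = 28 K
Q = U * A * dT
  = 8.0 * 541 * 28
  = 121184 W = 121.18 kW


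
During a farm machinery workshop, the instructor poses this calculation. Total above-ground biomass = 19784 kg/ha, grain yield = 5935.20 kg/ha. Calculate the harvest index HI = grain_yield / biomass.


HI = grain_yield / biomass
   = 5935.20 / 19784
   = 0.30


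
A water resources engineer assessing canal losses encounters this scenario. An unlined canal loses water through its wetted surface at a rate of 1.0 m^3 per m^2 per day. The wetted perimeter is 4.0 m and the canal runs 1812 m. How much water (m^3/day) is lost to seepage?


S = C * P * L
  = 1.0 * 4.0 * 1812
  = 7248 m^3/day


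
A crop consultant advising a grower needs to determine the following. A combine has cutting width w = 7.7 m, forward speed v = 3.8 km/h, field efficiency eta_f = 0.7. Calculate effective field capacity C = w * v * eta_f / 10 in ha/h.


C = w * v * eta_f / 10
  = 7.7 * 3.8 * 0.7 / 10
  = 20.48 / 10
  = 2.05 ha/h


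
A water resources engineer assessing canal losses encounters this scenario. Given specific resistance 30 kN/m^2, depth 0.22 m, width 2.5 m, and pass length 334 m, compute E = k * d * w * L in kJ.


E = k * d * w * L
  = 30 * 0.22 * 2.5 * 334
  = 5511 kJ


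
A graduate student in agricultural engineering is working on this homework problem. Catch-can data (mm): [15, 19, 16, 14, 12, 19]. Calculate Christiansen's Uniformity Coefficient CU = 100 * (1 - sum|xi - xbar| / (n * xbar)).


xbar = 95 / 6 = 15.833
sum|xi - xbar| = 13
CU = 100 * (1 - 13 / (6 * 15.833))
   = 100 * (1 - 0.1368)
   = 86.32%


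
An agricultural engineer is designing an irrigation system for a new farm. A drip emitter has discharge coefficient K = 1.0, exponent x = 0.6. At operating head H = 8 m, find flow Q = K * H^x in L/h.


Q = K * H^x
  = 1.0 * 8^0.6
  = 1.0 * 3.4822
  = 3.48 L/h


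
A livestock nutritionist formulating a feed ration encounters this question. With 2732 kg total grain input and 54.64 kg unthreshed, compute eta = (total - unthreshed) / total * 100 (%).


eta = (total - unthreshed) / total * 100
    = (2732 - 54.64) / 2732 * 100
    = 2677.36 / 2732 * 100
    = 98%


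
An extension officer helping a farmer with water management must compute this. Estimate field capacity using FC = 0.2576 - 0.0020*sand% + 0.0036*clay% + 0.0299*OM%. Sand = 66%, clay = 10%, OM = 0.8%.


FC = 0.2576 - 0.0020*66 + 0.0036*10 + 0.0299*0.8
   = 0.2576 - 0.1320 + 0.0360 + 0.0239
   = 0.1855


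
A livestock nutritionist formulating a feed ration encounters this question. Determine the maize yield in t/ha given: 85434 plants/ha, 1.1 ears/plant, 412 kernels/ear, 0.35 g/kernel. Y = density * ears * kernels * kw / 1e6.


Y = density * ears * kernels * kw
  = 85434 * 1.1 * 412 * 0.35 g/ha
  = 13551541.08 g/ha
  = 13551.54 kg/ha = 13.55 t/ha


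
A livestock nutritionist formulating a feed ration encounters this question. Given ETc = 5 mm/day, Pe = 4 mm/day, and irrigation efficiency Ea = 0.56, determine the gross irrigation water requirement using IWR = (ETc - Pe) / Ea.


IWR = (ETc - Pe) / Ea
    = (5 - 4) / 0.56
    = 1 / 0.56
    = 1.79 mm/day


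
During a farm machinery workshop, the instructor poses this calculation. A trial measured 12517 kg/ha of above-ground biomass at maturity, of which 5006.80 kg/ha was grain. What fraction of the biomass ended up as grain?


HI = grain_yield / biomass
   = 5006.80 / 12517
   = 0.40


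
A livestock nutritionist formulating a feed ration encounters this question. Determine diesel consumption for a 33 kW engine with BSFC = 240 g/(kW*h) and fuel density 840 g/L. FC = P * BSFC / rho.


FC = P * BSFC / rho_fuel
   = 33 * 240 / 840
   = 7920 / 840
   = 9.43 L/h


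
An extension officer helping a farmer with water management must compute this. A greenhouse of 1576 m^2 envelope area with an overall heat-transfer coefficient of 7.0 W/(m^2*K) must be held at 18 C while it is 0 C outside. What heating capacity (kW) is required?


dT = 18 - (0) = 18 K
Q = U * A * dT
  = 7.0 * 1576 * 18
  = 198576 W = 198.58 kW


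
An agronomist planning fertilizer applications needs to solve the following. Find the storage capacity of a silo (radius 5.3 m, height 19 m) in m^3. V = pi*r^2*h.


V = pi * r^2 * h
  = pi * 5.3^2 * 19
  = pi * 28.09 * 19
  = 1676.70 m^3


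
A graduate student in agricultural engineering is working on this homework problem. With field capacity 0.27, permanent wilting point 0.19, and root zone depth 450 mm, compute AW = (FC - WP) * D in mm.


AW = (FC - WP) * D
   = (0.27 - 0.19) * 450
   = 0.08 * 450
   = 36 mm


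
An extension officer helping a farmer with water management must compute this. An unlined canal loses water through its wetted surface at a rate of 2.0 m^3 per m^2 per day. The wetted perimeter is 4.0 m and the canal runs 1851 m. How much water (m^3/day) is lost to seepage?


S = C * P * L
  = 2.0 * 4.0 * 1851
  = 14808 m^3/day


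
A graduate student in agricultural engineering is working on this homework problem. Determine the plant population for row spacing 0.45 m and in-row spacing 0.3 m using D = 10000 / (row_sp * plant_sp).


D = 10000 / (row_sp * plant_sp)
  = 10000 / (0.45 * 0.3)
  = 10000 / 0.1350
  = 74074.07 plants/ha


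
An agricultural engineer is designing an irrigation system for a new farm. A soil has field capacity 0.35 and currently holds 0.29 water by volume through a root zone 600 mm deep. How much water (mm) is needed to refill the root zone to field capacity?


SMD = (FC - theta) * D
    = (0.35 - 0.29) * 600
    = 0.060 * 600
    = 36 mm


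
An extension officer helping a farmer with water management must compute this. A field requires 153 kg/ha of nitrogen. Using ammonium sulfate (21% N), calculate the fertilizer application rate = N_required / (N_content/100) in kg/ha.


Rate = N_required / (N_content / 100)
     = 153 / (21 / 100)
     = 153 / 0.21
     = 728.57 kg/ha


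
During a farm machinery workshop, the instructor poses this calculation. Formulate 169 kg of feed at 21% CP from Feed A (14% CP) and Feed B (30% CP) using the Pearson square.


parts_A = CP_b - target = 30 - 21 = 9
parts_B = target - CP_a = 21 - 14 = 7
total_parts = 9 + 7 = 16
Feed A = 169 * 9 / 16 = 95.06 kg
Feed B = 169 * 7 / 16 = 73.94 kg

95.06 kg


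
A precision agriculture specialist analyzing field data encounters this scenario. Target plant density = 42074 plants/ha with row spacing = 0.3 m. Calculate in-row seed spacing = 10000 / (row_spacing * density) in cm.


spacing = 10000 / (row_sp * density)
        = 10000 / (0.3 * 42074)
        = 10000 / 12622.20
        = 0.79225 m = 79.23 cm


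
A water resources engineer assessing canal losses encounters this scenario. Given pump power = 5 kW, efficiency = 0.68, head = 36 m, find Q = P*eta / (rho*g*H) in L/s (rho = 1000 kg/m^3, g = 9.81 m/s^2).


Q = (P * 1000 * eta) / (rho * g * H)
  = (5 * 1000 * 0.68) / (1000 * 9.81 * 36)
  = 3400 / 353160
  = 0.00963 m^3/s = 9.63 L/s


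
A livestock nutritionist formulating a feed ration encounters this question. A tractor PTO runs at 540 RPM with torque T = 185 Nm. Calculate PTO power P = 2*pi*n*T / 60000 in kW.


P = 2*pi*n*T / 60000
  = 2*pi * 540 * 185 / 60000
  = 627690.21 / 60000
  = 10.46 kW


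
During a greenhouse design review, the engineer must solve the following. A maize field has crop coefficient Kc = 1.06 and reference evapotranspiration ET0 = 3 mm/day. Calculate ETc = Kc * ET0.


ETc = Kc * ET0
    = 1.06 * 3
    = 3.18 mm/day


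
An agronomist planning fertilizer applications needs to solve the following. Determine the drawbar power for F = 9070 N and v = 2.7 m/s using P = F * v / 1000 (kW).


P = F * v / 1000
  = 9070 * 2.7 / 1000
  = 24489 / 1000
  = 24.49 kW


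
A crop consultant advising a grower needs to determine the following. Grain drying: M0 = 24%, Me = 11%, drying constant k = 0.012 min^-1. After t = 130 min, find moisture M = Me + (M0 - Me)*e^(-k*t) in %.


M = Me + (M0 - Me) * e^(-k*t)
  = 11 + (24 - 11) * e^(-0.012*130)
  = 11 + 13 * e^(-1.560)
  = 11 + 13 * 0.21014
  = 11 + 2.7318
  = 13.73%


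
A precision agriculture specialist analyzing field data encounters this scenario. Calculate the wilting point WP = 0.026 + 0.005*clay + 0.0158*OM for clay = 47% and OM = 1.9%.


WP = 0.026 + 0.005*47 + 0.0158*1.9
   = 0.026 + 0.2350 + 0.0300
   = 0.2910


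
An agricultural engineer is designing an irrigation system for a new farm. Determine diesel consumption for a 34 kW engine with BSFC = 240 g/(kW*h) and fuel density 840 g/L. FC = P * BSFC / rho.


FC = P * BSFC / rho_fuel
   = 34 * 240 / 840
   = 8160 / 840
   = 9.71 L/h


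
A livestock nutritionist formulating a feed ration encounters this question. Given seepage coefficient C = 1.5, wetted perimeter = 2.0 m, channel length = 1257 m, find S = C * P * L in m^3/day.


S = C * P * L
  = 1.5 * 2.0 * 1257
  = 3771 m^3/day


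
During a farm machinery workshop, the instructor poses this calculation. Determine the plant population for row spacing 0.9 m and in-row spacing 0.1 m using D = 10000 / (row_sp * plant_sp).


D = 10000 / (row_sp * plant_sp)
  = 10000 / (0.9 * 0.1)
  = 10000 / 0.0900
  = 111111.11 plants/ha


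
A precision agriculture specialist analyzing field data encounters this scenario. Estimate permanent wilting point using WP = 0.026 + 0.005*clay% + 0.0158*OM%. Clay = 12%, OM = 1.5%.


WP = 0.026 + 0.005*12 + 0.0158*1.5
   = 0.026 + 0.0600 + 0.0237
   = 0.1097


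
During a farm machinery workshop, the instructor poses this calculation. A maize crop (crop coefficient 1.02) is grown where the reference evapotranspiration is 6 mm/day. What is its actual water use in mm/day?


ETc = Kc * ET0
    = 1.02 * 6
    = 6.12 mm/day


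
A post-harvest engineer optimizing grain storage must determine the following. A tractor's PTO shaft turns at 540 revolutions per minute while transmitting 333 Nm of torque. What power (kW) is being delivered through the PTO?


P = 2*pi*n*T / 60000
  = 2*pi * 540 * 333 / 60000
  = 1129842.38 / 60000
  = 18.83 kW


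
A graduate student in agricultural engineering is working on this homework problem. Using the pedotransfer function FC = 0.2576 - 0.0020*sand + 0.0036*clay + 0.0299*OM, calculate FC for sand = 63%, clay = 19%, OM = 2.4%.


FC = 0.2576 - 0.0020*63 + 0.0036*19 + 0.0299*2.4
   = 0.2576 - 0.1260 + 0.0684 + 0.0718
   = 0.2718


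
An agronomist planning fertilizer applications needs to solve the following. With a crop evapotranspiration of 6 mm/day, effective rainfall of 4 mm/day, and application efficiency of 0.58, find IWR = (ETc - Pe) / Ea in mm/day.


IWR = (ETc - Pe) / Ea
    = (6 - 4) / 0.58
    = 2 / 0.58
    = 3.45 mm/day


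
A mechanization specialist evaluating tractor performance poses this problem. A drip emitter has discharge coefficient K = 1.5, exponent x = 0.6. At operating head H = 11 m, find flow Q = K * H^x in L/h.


Q = K * H^x
  = 1.5 * 11^0.6
  = 1.5 * 4.2154
  = 6.32 L/h


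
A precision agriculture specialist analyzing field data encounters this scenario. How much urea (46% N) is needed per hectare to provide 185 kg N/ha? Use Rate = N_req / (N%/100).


Rate = N_required / (N_content / 100)
     = 185 / (46 / 100)
     = 185 / 0.46
     = 402.17 kg/ha


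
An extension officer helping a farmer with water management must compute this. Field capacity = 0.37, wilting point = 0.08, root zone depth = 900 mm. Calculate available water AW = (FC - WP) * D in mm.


AW = (FC - WP) * D
   = (0.37 - 0.08) * 900
   = 0.29 * 900
   = 261 mm


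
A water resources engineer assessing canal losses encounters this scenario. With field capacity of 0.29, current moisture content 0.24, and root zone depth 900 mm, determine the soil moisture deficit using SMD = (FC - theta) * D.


SMD = (FC - theta) * D
    = (0.29 - 0.24) * 900
    = 0.050 * 900
    = 45 mm


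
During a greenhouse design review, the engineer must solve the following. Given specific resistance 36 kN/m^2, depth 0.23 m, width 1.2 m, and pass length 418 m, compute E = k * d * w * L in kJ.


E = k * d * w * L
  = 36 * 0.23 * 1.2 * 418
  = 4153.25 kJ


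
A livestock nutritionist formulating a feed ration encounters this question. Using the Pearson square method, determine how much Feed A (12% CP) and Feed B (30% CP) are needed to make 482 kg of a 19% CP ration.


parts_A = CP_b - target = 30 - 19 = 11
parts_B = target - CP_a = 19 - 12 = 7
total_parts = 11 + 7 = 18
Feed A = 482 * 11 / 18 = 294.56 kg
Feed B = 482 * 7 / 18 = 187.44 kg

294.56 kg


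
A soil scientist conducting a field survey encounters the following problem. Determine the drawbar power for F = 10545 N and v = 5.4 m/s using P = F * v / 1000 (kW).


P = F * v / 1000
  = 10545 * 5.4 / 1000
  = 56943 / 1000
  = 56.94 kW


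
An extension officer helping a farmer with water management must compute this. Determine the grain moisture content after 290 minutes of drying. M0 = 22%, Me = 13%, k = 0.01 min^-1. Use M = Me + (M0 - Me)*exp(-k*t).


M = Me + (M0 - Me) * e^(-k*t)
  = 13 + (22 - 13) * e^(-0.01*290)
  = 13 + 9 * e^(-2.900)
  = 13 + 9 * 0.05502
  = 13 + 0.4952
  = 13.50%


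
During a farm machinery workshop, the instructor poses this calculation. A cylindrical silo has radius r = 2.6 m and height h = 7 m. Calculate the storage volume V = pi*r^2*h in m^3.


V = pi * r^2 * h
  = pi * 2.6^2 * 7
  = pi * 6.76 * 7
  = 148.66 m^3


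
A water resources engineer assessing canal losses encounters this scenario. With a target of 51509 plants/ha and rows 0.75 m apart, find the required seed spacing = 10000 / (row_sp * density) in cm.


spacing = 10000 / (row_sp * density)
        = 10000 / (0.75 * 51509)
        = 10000 / 38631.75
        = 0.25885 m = 25.89 cm


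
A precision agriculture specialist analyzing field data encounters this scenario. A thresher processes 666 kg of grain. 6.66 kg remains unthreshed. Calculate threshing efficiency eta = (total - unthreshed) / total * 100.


eta = (total - unthreshed) / total * 100
    = (666 - 6.66) / 666 * 100
    = 659.34 / 666 * 100
    = 99%


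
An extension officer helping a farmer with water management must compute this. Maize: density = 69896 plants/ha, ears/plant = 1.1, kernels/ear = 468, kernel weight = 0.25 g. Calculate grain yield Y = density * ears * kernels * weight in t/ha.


Y = density * ears * kernels * kw
  = 69896 * 1.1 * 468 * 0.25 g/ha
  = 8995615.20 g/ha
  = 8995.62 kg/ha = 9.00 t/ha


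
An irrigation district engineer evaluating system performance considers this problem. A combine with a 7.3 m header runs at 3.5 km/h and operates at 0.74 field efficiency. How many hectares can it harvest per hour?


C = w * v * eta_f / 10
  = 7.3 * 3.5 * 0.74 / 10
  = 18.91 / 10
  = 1.89 ha/h


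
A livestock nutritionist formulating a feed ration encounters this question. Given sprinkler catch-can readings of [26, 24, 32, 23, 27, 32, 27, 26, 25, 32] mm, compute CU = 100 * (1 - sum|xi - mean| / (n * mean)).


xbar = 274 / 10 = 27.400
sum|xi - xbar| = 27.600
CU = 100 * (1 - 27.600 / (10 * 27.400))
   = 100 * (1 - 0.1007)
   = 89.93%


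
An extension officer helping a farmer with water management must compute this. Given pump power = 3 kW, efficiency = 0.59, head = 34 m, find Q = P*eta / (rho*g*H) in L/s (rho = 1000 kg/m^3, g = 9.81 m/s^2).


Q = (P * 1000 * eta) / (rho * g * H)
  = (3 * 1000 * 0.59) / (1000 * 9.81 * 34)
  = 1770 / 333540
  = 0.00531 m^3/s = 5.31 L/s


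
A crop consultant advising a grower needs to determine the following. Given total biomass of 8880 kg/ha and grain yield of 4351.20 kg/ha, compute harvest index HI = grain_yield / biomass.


HI = grain_yield / biomass
   = 4351.20 / 8880
   = 0.49


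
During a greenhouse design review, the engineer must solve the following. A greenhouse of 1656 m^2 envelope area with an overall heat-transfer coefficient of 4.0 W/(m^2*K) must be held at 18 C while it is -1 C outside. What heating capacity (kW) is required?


dT = 18 - (-1) = 19 K
Q = U * A * dT
  = 4.0 * 1656 * 19
  = 125856 W = 125.86 kW


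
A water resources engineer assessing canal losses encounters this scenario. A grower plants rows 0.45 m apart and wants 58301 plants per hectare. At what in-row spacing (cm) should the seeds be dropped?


spacing = 10000 / (row_sp * density)
        = 10000 / (0.45 * 58301)
        = 10000 / 26235.45
        = 0.38116 m = 38.12 cm


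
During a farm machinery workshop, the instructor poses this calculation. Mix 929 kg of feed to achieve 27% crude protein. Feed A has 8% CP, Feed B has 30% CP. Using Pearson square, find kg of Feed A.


parts_A = CP_b - target = 30 - 27 = 3
parts_B = target - CP_a = 27 - 8 = 19
total_parts = 3 + 19 = 22
Feed A = 929 * 3 / 22 = 126.68 kg
Feed B = 929 * 19 / 22 = 802.32 kg

126.68 kg


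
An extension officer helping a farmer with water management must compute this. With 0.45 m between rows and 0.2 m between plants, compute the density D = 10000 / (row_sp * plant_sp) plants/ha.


D = 10000 / (row_sp * plant_sp)
  = 10000 / (0.45 * 0.2)
  = 10000 / 0.0900
  = 111111.11 plants/ha


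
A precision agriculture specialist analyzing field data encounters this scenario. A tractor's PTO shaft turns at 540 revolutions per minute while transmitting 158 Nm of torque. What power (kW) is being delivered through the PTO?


P = 2*pi*n*T / 60000
  = 2*pi * 540 * 158 / 60000
  = 536081.37 / 60000
  = 8.93 kW


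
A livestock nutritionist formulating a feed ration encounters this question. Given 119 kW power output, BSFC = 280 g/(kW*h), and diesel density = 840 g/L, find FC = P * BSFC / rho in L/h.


FC = P * BSFC / rho_fuel
   = 119 * 280 / 840
   = 33320 / 840
   = 39.67 L/h


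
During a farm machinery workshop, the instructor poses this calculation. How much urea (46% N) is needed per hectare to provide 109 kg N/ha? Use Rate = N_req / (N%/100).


Rate = N_required / (N_content / 100)
     = 109 / (46 / 100)
     = 109 / 0.46
     = 236.96 kg/ha


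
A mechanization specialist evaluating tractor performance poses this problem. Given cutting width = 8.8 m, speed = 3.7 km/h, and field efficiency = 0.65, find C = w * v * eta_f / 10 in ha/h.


C = w * v * eta_f / 10
  = 8.8 * 3.7 * 0.65 / 10
  = 21.16 / 10
  = 2.12 ha/h


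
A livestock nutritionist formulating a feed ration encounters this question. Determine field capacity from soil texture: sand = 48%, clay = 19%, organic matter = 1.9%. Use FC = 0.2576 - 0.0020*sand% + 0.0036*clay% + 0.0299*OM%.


FC = 0.2576 - 0.0020*48 + 0.0036*19 + 0.0299*1.9
   = 0.2576 - 0.0960 + 0.0684 + 0.0568
   = 0.2868


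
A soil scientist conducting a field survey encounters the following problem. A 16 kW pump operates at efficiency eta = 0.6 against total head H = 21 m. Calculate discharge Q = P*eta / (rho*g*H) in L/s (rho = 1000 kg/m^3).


Q = (P * 1000 * eta) / (rho * g * H)
  = (16 * 1000 * 0.6) / (1000 * 9.81 * 21)
  = 9600 / 206010
  = 0.04660 m^3/s = 46.60 L/s


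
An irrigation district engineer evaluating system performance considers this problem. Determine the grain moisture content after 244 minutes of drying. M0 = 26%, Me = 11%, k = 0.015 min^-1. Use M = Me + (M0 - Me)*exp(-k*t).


M = Me + (M0 - Me) * e^(-k*t)
  = 11 + (26 - 11) * e^(-0.015*244)
  = 11 + 15 * e^(-3.660)
  = 11 + 15 * 0.02573
  = 11 + 0.3860
  = 11.39%


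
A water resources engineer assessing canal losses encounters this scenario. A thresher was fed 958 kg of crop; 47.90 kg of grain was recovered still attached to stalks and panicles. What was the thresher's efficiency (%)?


eta = (total - unthreshed) / total * 100
    = (958 - 47.90) / 958 * 100
    = 910.10 / 958 * 100
    = 95%


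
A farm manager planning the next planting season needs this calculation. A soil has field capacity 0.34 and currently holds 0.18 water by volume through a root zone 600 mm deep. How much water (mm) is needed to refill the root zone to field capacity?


SMD = (FC - theta) * D
    = (0.34 - 0.18) * 600
    = 0.160 * 600
    = 96 mm


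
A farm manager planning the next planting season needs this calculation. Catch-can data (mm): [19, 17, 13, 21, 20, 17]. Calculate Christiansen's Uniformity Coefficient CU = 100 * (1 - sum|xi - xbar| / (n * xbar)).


xbar = 107 / 6 = 17.833
sum|xi - xbar| = 13
CU = 100 * (1 - 13 / (6 * 17.833))
   = 100 * (1 - 0.1215)
   = 87.85%


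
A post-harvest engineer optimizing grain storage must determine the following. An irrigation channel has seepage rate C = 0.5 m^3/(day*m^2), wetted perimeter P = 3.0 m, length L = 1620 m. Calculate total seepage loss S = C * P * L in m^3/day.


S = C * P * L
  = 0.5 * 3.0 * 1620
  = 2430 m^3/day
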